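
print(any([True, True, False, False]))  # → True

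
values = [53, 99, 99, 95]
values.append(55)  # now [53, 99, 99, 95, 55]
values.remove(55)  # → [53, 99, 99, 95]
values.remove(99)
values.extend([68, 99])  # [53, 99, 95, 68, 99]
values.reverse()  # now [99, 68, 95, 99, 53]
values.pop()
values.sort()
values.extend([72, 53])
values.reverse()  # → [53, 72, 99, 99, 95, 68]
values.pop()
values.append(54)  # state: [53, 72, 99, 99, 95, 54]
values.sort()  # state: [53, 54, 72, 95, 99, 99]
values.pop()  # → 99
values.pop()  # 99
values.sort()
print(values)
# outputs [53, 54, 72, 95]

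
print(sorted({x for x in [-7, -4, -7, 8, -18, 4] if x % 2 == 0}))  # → [-18, -4, 4, 8]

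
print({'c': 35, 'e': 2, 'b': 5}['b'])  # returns 5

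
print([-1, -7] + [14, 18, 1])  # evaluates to [-1, -7, 14, 18, 1]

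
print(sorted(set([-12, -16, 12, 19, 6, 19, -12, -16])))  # [-16, -12, 6, 12, 19]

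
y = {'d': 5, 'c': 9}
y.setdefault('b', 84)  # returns 84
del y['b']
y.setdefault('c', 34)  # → 9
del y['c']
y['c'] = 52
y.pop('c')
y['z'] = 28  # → {'d': 5, 'z': 28}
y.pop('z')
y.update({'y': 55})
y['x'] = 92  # {'d': 5, 'y': 55, 'x': 92}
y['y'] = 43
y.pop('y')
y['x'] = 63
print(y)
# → {'d': 5, 'x': 63}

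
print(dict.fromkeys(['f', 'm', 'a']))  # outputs {'f': None, 'm': None, 'a': None}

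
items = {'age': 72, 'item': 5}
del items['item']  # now {'age': 72}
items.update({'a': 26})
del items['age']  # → {'a': 26}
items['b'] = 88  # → {'a': 26, 'b': 88}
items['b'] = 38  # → {'a': 26, 'b': 38}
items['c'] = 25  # {'a': 26, 'b': 38, 'c': 25}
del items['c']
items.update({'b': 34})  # {'a': 26, 'b': 34}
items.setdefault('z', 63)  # 63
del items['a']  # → {'b': 34, 'z': 63}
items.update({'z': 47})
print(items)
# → {'b': 34, 'z': 47}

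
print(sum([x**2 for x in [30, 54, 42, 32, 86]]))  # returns 14000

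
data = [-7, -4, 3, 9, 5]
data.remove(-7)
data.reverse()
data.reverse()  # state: [-4, 3, 9, 5]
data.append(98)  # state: [-4, 3, 9, 5, 98]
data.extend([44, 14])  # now [-4, 3, 9, 5, 98, 44, 14]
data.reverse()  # [14, 44, 98, 5, 9, 3, -4]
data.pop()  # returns -4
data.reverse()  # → [3, 9, 5, 98, 44, 14]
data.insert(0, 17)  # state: [17, 3, 9, 5, 98, 44, 14]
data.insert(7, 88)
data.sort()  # [3, 5, 9, 14, 17, 44, 88, 98]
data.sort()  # [3, 5, 9, 14, 17, 44, 88, 98]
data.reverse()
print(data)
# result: [98, 88, 44, 17, 14, 9, 5, 3]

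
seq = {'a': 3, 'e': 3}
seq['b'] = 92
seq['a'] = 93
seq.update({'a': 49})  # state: {'a': 49, 'e': 3, 'b': 92}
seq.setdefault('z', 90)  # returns 90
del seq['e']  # {'a': 49, 'b': 92, 'z': 90}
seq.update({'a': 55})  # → {'a': 55, 'b': 92, 'z': 90}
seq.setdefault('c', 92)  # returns 92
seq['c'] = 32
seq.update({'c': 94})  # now {'a': 55, 'b': 92, 'z': 90, 'c': 94}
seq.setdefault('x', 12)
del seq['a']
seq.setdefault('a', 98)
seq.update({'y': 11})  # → {'b': 92, 'z': 90, 'c': 94, 'x': 12, 'a': 98, 'y': 11}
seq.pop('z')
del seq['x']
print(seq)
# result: {'b': 92, 'c': 94, 'a': 98, 'y': 11}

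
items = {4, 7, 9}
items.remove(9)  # {4, 7}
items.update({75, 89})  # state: {4, 7, 75, 89}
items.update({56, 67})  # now {4, 7, 56, 67, 75, 89}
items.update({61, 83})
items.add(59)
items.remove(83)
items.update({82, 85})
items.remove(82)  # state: {4, 7, 56, 59, 61, 67, 75, 85, 89}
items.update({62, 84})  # {4, 7, 56, 59, 61, 62, 67, 75, 84, 85, 89}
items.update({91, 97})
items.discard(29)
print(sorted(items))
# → [4, 7, 56, 59, 61, 62, 67, 75, 84, 85, 89, 91, 97]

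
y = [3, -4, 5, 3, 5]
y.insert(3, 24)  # [3, -4, 5, 24, 3, 5]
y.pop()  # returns 5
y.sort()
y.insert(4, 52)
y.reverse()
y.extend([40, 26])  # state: [24, 52, 5, 3, 3, -4, 40, 26]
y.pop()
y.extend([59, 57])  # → [24, 52, 5, 3, 3, -4, 40, 59, 57]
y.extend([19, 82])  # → [24, 52, 5, 3, 3, -4, 40, 59, 57, 19, 82]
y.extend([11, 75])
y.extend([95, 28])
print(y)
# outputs [24, 52, 5, 3, 3, -4, 40, 59, 57, 19, 82, 11, 75, 95, 28]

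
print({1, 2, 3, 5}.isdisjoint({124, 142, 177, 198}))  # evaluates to True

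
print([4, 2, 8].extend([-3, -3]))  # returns None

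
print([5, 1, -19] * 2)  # [5, 1, -19, 5, 1, -19]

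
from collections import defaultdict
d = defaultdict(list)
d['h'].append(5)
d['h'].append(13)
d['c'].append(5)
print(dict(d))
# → {'h': [5, 13], 'c': [5]}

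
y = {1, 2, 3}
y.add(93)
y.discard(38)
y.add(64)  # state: {1, 2, 3, 64, 93}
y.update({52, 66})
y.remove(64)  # {1, 2, 3, 52, 66, 93}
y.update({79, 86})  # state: {1, 2, 3, 52, 66, 79, 86, 93}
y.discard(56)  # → {1, 2, 3, 52, 66, 79, 86, 93}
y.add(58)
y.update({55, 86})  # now {1, 2, 3, 52, 55, 58, 66, 79, 86, 93}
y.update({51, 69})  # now {1, 2, 3, 51, 52, 55, 58, 66, 69, 79, 86, 93}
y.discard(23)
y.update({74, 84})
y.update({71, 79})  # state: {1, 2, 3, 51, 52, 55, 58, 66, 69, 71, 74, 79, 84, 86, 93}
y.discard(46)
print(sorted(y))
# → [1, 2, 3, 51, 52, 55, 58, 66, 69, 71, 74, 79, 84, 86, 93]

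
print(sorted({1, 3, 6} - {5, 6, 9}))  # [1, 3]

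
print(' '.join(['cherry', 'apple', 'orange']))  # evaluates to cherry apple orange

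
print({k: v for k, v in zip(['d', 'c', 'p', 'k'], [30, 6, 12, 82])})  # {'d': 30, 'c': 6, 'p': 12, 'k': 82}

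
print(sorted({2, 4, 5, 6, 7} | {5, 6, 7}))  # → [2, 4, 5, 6, 7]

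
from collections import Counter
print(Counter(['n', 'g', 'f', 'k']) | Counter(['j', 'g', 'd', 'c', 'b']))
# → Counter({'n': 1, 'g': 1, 'f': 1, 'k': 1, 'j': 1, 'd': 1, 'c': 1, 'b': 1})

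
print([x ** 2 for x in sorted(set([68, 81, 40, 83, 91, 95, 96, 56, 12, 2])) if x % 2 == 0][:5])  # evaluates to [4, 144, 1600, 3136, 4624]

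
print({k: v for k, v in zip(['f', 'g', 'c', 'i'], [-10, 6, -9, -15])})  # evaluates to {'f': -10, 'g': 6, 'c': -9, 'i': -15}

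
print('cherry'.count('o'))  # 0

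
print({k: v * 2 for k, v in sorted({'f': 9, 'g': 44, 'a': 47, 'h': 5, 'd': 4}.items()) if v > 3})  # {'a': 94, 'd': 8, 'f': 18, 'g': 88, 'h': 10}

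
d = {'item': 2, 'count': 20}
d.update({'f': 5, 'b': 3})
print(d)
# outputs {'item': 2, 'count': 20, 'f': 5, 'b': 3}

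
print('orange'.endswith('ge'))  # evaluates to True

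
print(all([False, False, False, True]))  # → False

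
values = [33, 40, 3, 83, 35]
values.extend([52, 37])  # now [33, 40, 3, 83, 35, 52, 37]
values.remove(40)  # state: [33, 3, 83, 35, 52, 37]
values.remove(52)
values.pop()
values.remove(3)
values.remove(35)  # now [33, 83]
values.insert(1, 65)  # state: [33, 65, 83]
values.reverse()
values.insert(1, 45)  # [83, 45, 65, 33]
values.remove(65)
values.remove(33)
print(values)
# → [83, 45]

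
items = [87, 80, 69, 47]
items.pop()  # 47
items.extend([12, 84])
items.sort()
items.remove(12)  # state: [69, 80, 84, 87]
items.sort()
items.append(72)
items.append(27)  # [69, 80, 84, 87, 72, 27]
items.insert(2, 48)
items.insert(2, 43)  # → [69, 80, 43, 48, 84, 87, 72, 27]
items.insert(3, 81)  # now [69, 80, 43, 81, 48, 84, 87, 72, 27]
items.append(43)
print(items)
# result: [69, 80, 43, 81, 48, 84, 87, 72, 27, 43]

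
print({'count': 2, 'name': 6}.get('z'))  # None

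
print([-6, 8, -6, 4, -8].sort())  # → None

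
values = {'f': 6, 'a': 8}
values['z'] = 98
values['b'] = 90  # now {'f': 6, 'a': 8, 'z': 98, 'b': 90}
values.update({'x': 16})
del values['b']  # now {'f': 6, 'a': 8, 'z': 98, 'x': 16}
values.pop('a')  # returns 8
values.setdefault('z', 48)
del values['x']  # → {'f': 6, 'z': 98}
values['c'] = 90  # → {'f': 6, 'z': 98, 'c': 90}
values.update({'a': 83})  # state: {'f': 6, 'z': 98, 'c': 90, 'a': 83}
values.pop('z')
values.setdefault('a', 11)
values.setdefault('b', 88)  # 88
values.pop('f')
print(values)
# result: {'c': 90, 'a': 83, 'b': 88}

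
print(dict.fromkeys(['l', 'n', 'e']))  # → {'l': None, 'n': None, 'e': None}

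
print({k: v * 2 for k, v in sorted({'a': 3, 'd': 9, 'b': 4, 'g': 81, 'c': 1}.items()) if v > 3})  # {'b': 8, 'd': 18, 'g': 162}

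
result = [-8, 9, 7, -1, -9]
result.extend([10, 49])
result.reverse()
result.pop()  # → -8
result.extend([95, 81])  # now [49, 10, -9, -1, 7, 9, 95, 81]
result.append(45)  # [49, 10, -9, -1, 7, 9, 95, 81, 45]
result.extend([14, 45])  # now [49, 10, -9, -1, 7, 9, 95, 81, 45, 14, 45]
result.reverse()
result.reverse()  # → [49, 10, -9, -1, 7, 9, 95, 81, 45, 14, 45]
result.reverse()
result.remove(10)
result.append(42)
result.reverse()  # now [42, 49, -9, -1, 7, 9, 95, 81, 45, 14, 45]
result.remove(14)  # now [42, 49, -9, -1, 7, 9, 95, 81, 45, 45]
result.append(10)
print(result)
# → [42, 49, -9, -1, 7, 9, 95, 81, 45, 45, 10]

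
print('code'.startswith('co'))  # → True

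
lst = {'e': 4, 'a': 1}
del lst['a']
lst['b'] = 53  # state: {'e': 4, 'b': 53}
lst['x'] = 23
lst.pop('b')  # 53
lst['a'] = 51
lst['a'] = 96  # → {'e': 4, 'x': 23, 'a': 96}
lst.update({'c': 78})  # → {'e': 4, 'x': 23, 'a': 96, 'c': 78}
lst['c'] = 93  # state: {'e': 4, 'x': 23, 'a': 96, 'c': 93}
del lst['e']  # {'x': 23, 'a': 96, 'c': 93}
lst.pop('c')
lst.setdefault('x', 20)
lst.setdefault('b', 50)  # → 50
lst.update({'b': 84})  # {'x': 23, 'a': 96, 'b': 84}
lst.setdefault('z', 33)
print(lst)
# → {'x': 23, 'a': 96, 'b': 84, 'z': 33}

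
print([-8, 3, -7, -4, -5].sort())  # None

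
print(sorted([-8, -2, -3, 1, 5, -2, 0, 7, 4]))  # [-8, -3, -2, -2, 0, 1, 4, 5, 7]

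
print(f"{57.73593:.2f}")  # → 57.74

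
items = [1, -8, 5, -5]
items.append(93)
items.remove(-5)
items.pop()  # 93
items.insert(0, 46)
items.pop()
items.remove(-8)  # [46, 1]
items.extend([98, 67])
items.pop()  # 67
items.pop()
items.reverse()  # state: [1, 46]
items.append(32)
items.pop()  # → 32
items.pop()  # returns 46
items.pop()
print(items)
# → []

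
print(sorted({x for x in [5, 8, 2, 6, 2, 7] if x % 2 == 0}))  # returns [2, 6, 8]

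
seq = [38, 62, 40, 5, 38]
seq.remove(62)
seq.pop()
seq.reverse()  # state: [5, 40, 38]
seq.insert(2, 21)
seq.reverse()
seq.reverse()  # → [5, 40, 21, 38]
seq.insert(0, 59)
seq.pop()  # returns 38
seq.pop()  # 21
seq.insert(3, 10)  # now [59, 5, 40, 10]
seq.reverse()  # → [10, 40, 5, 59]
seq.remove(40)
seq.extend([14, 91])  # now [10, 5, 59, 14, 91]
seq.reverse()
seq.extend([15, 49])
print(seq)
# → [91, 14, 59, 5, 10, 15, 49]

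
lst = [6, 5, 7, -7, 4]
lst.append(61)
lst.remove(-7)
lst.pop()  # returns 61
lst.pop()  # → 4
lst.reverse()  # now [7, 5, 6]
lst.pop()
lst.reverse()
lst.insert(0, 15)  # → [15, 5, 7]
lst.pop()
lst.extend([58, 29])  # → [15, 5, 58, 29]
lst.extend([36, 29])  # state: [15, 5, 58, 29, 36, 29]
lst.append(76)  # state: [15, 5, 58, 29, 36, 29, 76]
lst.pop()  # 76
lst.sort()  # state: [5, 15, 29, 29, 36, 58]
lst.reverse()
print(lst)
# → [58, 36, 29, 29, 15, 5]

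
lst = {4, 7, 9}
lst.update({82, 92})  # {4, 7, 9, 82, 92}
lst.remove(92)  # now {4, 7, 9, 82}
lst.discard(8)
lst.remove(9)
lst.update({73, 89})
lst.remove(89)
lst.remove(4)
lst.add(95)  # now {7, 73, 82, 95}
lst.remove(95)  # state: {7, 73, 82}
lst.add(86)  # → {7, 73, 82, 86}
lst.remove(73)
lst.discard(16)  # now {7, 82, 86}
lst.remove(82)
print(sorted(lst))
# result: [7, 86]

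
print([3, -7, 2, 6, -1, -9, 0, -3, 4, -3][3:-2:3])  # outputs [6, 0]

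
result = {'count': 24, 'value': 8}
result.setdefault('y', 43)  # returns 43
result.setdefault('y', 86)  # 43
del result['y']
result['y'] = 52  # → {'count': 24, 'value': 8, 'y': 52}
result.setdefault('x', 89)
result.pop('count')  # 24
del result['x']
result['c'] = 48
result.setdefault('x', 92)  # 92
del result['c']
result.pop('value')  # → 8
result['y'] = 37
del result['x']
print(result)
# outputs {'y': 37}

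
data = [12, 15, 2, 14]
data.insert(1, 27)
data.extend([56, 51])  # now [12, 27, 15, 2, 14, 56, 51]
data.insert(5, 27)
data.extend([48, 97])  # [12, 27, 15, 2, 14, 27, 56, 51, 48, 97]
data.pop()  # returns 97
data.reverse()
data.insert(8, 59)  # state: [48, 51, 56, 27, 14, 2, 15, 27, 59, 12]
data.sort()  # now [2, 12, 14, 15, 27, 27, 48, 51, 56, 59]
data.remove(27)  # [2, 12, 14, 15, 27, 48, 51, 56, 59]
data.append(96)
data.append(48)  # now [2, 12, 14, 15, 27, 48, 51, 56, 59, 96, 48]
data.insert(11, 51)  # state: [2, 12, 14, 15, 27, 48, 51, 56, 59, 96, 48, 51]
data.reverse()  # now [51, 48, 96, 59, 56, 51, 48, 27, 15, 14, 12, 2]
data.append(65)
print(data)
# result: [51, 48, 96, 59, 56, 51, 48, 27, 15, 14, 12, 2, 65]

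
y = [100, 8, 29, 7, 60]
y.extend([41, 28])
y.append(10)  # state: [100, 8, 29, 7, 60, 41, 28, 10]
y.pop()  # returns 10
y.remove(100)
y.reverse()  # [28, 41, 60, 7, 29, 8]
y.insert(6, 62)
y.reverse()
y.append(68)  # [62, 8, 29, 7, 60, 41, 28, 68]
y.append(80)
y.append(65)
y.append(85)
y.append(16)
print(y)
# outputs [62, 8, 29, 7, 60, 41, 28, 68, 80, 65, 85, 16]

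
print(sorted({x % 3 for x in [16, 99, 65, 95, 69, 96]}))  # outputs [0, 1, 2]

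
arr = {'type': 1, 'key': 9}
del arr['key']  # {'type': 1}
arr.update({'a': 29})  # {'type': 1, 'a': 29}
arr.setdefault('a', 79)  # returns 29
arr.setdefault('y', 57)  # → 57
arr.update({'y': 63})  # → {'type': 1, 'a': 29, 'y': 63}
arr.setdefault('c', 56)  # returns 56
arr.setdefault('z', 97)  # 97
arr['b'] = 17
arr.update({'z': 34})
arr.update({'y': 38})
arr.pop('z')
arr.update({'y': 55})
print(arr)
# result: {'type': 1, 'a': 29, 'y': 55, 'c': 56, 'b': 17}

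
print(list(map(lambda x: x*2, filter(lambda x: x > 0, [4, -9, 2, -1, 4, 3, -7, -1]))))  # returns [8, 4, 8, 6]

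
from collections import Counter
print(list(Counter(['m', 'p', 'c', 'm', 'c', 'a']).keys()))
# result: ['m', 'p', 'c', 'a']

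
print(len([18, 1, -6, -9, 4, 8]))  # 6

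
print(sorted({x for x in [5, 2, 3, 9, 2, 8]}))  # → [2, 3, 5, 8, 9]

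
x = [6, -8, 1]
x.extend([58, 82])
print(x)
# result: [6, -8, 1, 58, 82]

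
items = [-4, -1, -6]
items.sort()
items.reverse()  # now [-1, -4, -6]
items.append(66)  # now [-1, -4, -6, 66]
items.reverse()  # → [66, -6, -4, -1]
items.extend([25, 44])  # [66, -6, -4, -1, 25, 44]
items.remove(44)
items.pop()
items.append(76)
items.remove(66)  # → [-6, -4, -1, 76]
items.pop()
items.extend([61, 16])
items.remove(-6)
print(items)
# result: [-4, -1, 61, 16]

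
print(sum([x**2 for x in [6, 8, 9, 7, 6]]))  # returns 266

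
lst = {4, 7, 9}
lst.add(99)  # {4, 7, 9, 99}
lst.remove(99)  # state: {4, 7, 9}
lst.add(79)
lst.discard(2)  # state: {4, 7, 9, 79}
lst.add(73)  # {4, 7, 9, 73, 79}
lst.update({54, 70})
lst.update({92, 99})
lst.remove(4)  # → {7, 9, 54, 70, 73, 79, 92, 99}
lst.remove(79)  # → {7, 9, 54, 70, 73, 92, 99}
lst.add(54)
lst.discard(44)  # {7, 9, 54, 70, 73, 92, 99}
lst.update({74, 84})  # {7, 9, 54, 70, 73, 74, 84, 92, 99}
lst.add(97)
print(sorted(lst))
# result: [7, 9, 54, 70, 73, 74, 84, 92, 97, 99]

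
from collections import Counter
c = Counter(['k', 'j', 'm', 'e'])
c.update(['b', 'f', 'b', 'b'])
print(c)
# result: Counter({'b': 3, 'k': 1, 'j': 1, 'm': 1, 'e': 1, 'f': 1})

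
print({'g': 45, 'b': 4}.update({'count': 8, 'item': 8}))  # None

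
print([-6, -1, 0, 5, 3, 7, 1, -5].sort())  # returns None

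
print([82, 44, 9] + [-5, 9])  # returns [82, 44, 9, -5, 9]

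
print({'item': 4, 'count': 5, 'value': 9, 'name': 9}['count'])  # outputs 5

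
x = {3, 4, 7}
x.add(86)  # {3, 4, 7, 86}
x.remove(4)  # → {3, 7, 86}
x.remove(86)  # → {3, 7}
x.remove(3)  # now {7}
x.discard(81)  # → {7}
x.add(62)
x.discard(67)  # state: {7, 62}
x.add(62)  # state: {7, 62}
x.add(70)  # {7, 62, 70}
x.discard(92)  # {7, 62, 70}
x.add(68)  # {7, 62, 68, 70}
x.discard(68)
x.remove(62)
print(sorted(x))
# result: [7, 70]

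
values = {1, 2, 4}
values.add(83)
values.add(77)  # {1, 2, 4, 77, 83}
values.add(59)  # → {1, 2, 4, 59, 77, 83}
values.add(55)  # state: {1, 2, 4, 55, 59, 77, 83}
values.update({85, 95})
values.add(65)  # {1, 2, 4, 55, 59, 65, 77, 83, 85, 95}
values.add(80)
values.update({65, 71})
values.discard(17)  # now {1, 2, 4, 55, 59, 65, 71, 77, 80, 83, 85, 95}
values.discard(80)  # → {1, 2, 4, 55, 59, 65, 71, 77, 83, 85, 95}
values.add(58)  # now {1, 2, 4, 55, 58, 59, 65, 71, 77, 83, 85, 95}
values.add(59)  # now {1, 2, 4, 55, 58, 59, 65, 71, 77, 83, 85, 95}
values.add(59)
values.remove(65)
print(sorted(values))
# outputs [1, 2, 4, 55, 58, 59, 71, 77, 83, 85, 95]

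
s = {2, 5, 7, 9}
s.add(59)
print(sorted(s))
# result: [2, 5, 7, 9, 59]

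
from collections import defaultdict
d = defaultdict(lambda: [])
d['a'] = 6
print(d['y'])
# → []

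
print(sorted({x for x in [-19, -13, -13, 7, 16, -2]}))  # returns [-19, -13, -2, 7, 16]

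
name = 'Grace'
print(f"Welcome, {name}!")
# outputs Welcome, Grace!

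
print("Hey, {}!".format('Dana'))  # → Hey, Dana!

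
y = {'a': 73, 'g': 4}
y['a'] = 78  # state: {'a': 78, 'g': 4}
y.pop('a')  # 78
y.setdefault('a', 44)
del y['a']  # {'g': 4}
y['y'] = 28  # {'g': 4, 'y': 28}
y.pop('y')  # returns 28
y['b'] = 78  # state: {'g': 4, 'b': 78}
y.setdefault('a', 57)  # 57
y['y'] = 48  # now {'g': 4, 'b': 78, 'a': 57, 'y': 48}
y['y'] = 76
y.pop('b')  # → 78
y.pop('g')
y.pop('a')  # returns 57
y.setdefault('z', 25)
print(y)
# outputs {'y': 76, 'z': 25}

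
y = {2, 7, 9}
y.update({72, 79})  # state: {2, 7, 9, 72, 79}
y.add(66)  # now {2, 7, 9, 66, 72, 79}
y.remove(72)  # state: {2, 7, 9, 66, 79}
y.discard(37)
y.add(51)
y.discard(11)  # {2, 7, 9, 51, 66, 79}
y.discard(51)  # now {2, 7, 9, 66, 79}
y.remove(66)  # {2, 7, 9, 79}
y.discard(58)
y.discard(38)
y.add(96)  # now {2, 7, 9, 79, 96}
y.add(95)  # {2, 7, 9, 79, 95, 96}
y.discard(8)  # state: {2, 7, 9, 79, 95, 96}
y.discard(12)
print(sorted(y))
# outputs [2, 7, 9, 79, 95, 96]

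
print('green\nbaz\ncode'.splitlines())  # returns ['green', 'baz', 'code']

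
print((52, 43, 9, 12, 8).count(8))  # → 1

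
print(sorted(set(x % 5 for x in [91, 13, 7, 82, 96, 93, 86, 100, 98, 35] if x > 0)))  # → [0, 1, 2, 3]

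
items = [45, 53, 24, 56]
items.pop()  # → 56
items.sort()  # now [24, 45, 53]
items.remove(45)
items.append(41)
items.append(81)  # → [24, 53, 41, 81]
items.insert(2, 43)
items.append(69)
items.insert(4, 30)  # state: [24, 53, 43, 41, 30, 81, 69]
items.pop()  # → 69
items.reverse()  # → [81, 30, 41, 43, 53, 24]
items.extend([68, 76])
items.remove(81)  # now [30, 41, 43, 53, 24, 68, 76]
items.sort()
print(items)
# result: [24, 30, 41, 43, 53, 68, 76]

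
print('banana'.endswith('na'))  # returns True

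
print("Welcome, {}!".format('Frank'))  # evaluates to Welcome, Frank!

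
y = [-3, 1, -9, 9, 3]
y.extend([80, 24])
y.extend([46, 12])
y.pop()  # 12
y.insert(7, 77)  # [-3, 1, -9, 9, 3, 80, 24, 77, 46]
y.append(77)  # [-3, 1, -9, 9, 3, 80, 24, 77, 46, 77]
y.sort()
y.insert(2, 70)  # [-9, -3, 70, 1, 3, 9, 24, 46, 77, 77, 80]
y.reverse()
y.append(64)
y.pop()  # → 64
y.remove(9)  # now [80, 77, 77, 46, 24, 3, 1, 70, -3, -9]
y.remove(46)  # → [80, 77, 77, 24, 3, 1, 70, -3, -9]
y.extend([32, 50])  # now [80, 77, 77, 24, 3, 1, 70, -3, -9, 32, 50]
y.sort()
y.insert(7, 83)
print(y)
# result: [-9, -3, 1, 3, 24, 32, 50, 83, 70, 77, 77, 80]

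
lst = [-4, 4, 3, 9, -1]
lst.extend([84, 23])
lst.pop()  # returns 23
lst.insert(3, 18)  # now [-4, 4, 3, 18, 9, -1, 84]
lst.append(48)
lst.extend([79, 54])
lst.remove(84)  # [-4, 4, 3, 18, 9, -1, 48, 79, 54]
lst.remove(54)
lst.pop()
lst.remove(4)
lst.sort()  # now [-4, -1, 3, 9, 18, 48]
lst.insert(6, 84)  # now [-4, -1, 3, 9, 18, 48, 84]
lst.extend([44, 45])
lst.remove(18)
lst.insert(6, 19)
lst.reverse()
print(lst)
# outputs [45, 44, 19, 84, 48, 9, 3, -1, -4]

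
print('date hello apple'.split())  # ['date', 'hello', 'apple']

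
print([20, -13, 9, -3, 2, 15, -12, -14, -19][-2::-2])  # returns [-14, 15, -3, -13]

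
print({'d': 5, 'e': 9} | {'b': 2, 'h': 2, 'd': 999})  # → {'d': 999, 'e': 9, 'b': 2, 'h': 2}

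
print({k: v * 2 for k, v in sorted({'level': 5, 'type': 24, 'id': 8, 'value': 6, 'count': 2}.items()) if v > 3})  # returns {'id': 16, 'level': 10, 'type': 48, 'value': 12}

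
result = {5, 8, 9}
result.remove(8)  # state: {5, 9}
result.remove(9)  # {5}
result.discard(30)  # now {5}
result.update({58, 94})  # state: {5, 58, 94}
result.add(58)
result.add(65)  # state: {5, 58, 65, 94}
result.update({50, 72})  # {5, 50, 58, 65, 72, 94}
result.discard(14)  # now {5, 50, 58, 65, 72, 94}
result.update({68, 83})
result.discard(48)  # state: {5, 50, 58, 65, 68, 72, 83, 94}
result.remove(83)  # {5, 50, 58, 65, 68, 72, 94}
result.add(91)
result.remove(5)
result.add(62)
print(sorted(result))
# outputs [50, 58, 62, 65, 68, 72, 91, 94]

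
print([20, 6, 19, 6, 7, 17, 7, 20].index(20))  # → 0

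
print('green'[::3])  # ge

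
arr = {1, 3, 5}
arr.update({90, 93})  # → {1, 3, 5, 90, 93}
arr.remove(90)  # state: {1, 3, 5, 93}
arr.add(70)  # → {1, 3, 5, 70, 93}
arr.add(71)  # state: {1, 3, 5, 70, 71, 93}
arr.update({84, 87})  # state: {1, 3, 5, 70, 71, 84, 87, 93}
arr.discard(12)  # {1, 3, 5, 70, 71, 84, 87, 93}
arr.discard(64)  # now {1, 3, 5, 70, 71, 84, 87, 93}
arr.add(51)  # {1, 3, 5, 51, 70, 71, 84, 87, 93}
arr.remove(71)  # {1, 3, 5, 51, 70, 84, 87, 93}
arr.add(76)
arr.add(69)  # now {1, 3, 5, 51, 69, 70, 76, 84, 87, 93}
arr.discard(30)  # {1, 3, 5, 51, 69, 70, 76, 84, 87, 93}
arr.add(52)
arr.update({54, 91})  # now {1, 3, 5, 51, 52, 54, 69, 70, 76, 84, 87, 91, 93}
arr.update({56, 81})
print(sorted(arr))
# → [1, 3, 5, 51, 52, 54, 56, 69, 70, 76, 81, 84, 87, 91, 93]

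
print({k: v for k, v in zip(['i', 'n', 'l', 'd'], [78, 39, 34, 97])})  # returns {'i': 78, 'n': 39, 'l': 34, 'd': 97}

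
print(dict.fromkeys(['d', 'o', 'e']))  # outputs {'d': None, 'o': None, 'e': None}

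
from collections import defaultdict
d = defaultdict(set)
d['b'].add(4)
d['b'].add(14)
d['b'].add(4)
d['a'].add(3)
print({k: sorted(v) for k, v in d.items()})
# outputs {'b': [4, 14], 'a': [3]}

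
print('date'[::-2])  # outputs ea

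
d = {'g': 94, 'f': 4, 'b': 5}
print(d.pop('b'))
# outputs 5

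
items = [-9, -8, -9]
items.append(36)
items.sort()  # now [-9, -9, -8, 36]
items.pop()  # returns 36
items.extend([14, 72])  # [-9, -9, -8, 14, 72]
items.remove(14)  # [-9, -9, -8, 72]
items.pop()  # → 72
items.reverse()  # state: [-8, -9, -9]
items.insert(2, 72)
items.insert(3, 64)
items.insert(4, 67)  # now [-8, -9, 72, 64, 67, -9]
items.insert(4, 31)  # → [-8, -9, 72, 64, 31, 67, -9]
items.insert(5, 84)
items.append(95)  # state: [-8, -9, 72, 64, 31, 84, 67, -9, 95]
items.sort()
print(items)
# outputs [-9, -9, -8, 31, 64, 67, 72, 84, 95]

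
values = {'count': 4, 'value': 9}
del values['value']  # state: {'count': 4}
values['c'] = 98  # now {'count': 4, 'c': 98}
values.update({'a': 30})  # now {'count': 4, 'c': 98, 'a': 30}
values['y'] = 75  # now {'count': 4, 'c': 98, 'a': 30, 'y': 75}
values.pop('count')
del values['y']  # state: {'c': 98, 'a': 30}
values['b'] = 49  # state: {'c': 98, 'a': 30, 'b': 49}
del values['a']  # {'c': 98, 'b': 49}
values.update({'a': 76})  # {'c': 98, 'b': 49, 'a': 76}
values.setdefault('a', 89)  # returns 76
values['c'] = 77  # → {'c': 77, 'b': 49, 'a': 76}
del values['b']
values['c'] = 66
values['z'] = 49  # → {'c': 66, 'a': 76, 'z': 49}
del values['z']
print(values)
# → {'c': 66, 'a': 76}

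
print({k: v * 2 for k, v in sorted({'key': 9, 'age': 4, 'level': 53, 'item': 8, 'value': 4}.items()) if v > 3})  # {'age': 8, 'item': 16, 'key': 18, 'level': 106, 'value': 8}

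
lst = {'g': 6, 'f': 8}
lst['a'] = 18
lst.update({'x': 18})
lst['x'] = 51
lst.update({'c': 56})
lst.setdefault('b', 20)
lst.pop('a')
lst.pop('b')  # 20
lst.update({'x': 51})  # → {'g': 6, 'f': 8, 'x': 51, 'c': 56}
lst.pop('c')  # 56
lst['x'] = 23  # {'g': 6, 'f': 8, 'x': 23}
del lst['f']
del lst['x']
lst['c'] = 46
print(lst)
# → {'g': 6, 'c': 46}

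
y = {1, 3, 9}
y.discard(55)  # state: {1, 3, 9}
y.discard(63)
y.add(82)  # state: {1, 3, 9, 82}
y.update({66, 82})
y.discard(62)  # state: {1, 3, 9, 66, 82}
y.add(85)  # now {1, 3, 9, 66, 82, 85}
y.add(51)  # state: {1, 3, 9, 51, 66, 82, 85}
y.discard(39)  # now {1, 3, 9, 51, 66, 82, 85}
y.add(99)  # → {1, 3, 9, 51, 66, 82, 85, 99}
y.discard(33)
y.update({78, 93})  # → {1, 3, 9, 51, 66, 78, 82, 85, 93, 99}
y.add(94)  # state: {1, 3, 9, 51, 66, 78, 82, 85, 93, 94, 99}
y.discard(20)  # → {1, 3, 9, 51, 66, 78, 82, 85, 93, 94, 99}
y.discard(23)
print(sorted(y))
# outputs [1, 3, 9, 51, 66, 78, 82, 85, 93, 94, 99]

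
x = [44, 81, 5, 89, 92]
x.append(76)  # [44, 81, 5, 89, 92, 76]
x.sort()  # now [5, 44, 76, 81, 89, 92]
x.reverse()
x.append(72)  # [92, 89, 81, 76, 44, 5, 72]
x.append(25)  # [92, 89, 81, 76, 44, 5, 72, 25]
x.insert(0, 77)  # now [77, 92, 89, 81, 76, 44, 5, 72, 25]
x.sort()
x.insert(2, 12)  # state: [5, 25, 12, 44, 72, 76, 77, 81, 89, 92]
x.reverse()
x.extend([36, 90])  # [92, 89, 81, 77, 76, 72, 44, 12, 25, 5, 36, 90]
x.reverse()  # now [90, 36, 5, 25, 12, 44, 72, 76, 77, 81, 89, 92]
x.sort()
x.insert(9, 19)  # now [5, 12, 25, 36, 44, 72, 76, 77, 81, 19, 89, 90, 92]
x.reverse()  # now [92, 90, 89, 19, 81, 77, 76, 72, 44, 36, 25, 12, 5]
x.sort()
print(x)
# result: [5, 12, 19, 25, 36, 44, 72, 76, 77, 81, 89, 90, 92]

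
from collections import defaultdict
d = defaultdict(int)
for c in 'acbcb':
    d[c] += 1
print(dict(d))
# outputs {'a': 1, 'c': 2, 'b': 2}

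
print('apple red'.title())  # Apple Red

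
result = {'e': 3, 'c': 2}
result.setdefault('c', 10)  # 2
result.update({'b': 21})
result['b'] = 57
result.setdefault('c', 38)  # 2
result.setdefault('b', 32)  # 57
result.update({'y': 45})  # {'e': 3, 'c': 2, 'b': 57, 'y': 45}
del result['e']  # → {'c': 2, 'b': 57, 'y': 45}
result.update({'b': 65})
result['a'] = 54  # {'c': 2, 'b': 65, 'y': 45, 'a': 54}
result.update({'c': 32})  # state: {'c': 32, 'b': 65, 'y': 45, 'a': 54}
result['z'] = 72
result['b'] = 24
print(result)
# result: {'c': 32, 'b': 24, 'y': 45, 'a': 54, 'z': 72}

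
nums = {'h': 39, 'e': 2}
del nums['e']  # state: {'h': 39}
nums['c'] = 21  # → {'h': 39, 'c': 21}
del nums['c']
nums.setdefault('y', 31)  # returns 31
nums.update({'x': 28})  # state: {'h': 39, 'y': 31, 'x': 28}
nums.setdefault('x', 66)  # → 28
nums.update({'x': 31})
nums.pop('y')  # 31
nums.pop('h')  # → 39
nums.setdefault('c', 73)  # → 73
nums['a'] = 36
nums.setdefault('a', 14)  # 36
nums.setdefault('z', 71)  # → 71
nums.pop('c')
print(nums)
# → {'x': 31, 'a': 36, 'z': 71}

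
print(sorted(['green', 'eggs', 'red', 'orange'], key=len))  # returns ['red', 'eggs', 'green', 'orange']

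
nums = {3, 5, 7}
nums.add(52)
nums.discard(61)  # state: {3, 5, 7, 52}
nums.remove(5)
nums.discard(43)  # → {3, 7, 52}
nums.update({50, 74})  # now {3, 7, 50, 52, 74}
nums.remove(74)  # {3, 7, 50, 52}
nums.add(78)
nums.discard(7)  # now {3, 50, 52, 78}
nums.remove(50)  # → {3, 52, 78}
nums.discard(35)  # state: {3, 52, 78}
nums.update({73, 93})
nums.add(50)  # {3, 50, 52, 73, 78, 93}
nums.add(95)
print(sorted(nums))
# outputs [3, 50, 52, 73, 78, 93, 95]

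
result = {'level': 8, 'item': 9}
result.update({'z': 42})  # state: {'level': 8, 'item': 9, 'z': 42}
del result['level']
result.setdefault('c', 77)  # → 77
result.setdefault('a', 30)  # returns 30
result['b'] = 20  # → {'item': 9, 'z': 42, 'c': 77, 'a': 30, 'b': 20}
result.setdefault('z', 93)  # 42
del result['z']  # {'item': 9, 'c': 77, 'a': 30, 'b': 20}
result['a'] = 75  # {'item': 9, 'c': 77, 'a': 75, 'b': 20}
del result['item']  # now {'c': 77, 'a': 75, 'b': 20}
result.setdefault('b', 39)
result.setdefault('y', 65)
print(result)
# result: {'c': 77, 'a': 75, 'b': 20, 'y': 65}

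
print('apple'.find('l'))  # 3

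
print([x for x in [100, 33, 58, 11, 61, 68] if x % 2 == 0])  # [100, 58, 68]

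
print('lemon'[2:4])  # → mo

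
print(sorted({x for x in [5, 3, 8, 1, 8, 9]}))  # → [1, 3, 5, 8, 9]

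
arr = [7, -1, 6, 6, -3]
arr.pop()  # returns -3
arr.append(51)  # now [7, -1, 6, 6, 51]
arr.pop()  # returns 51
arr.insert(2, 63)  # [7, -1, 63, 6, 6]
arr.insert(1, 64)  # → [7, 64, -1, 63, 6, 6]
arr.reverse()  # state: [6, 6, 63, -1, 64, 7]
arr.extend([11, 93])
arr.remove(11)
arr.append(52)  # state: [6, 6, 63, -1, 64, 7, 93, 52]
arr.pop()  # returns 52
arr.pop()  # 93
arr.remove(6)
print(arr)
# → [6, 63, -1, 64, 7]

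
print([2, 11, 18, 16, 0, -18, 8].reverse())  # None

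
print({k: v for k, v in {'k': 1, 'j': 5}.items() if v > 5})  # {}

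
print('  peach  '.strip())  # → peach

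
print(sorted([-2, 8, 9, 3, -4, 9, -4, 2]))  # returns [-4, -4, -2, 2, 3, 8, 9, 9]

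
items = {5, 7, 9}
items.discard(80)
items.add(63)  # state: {5, 7, 9, 63}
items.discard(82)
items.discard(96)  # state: {5, 7, 9, 63}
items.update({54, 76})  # {5, 7, 9, 54, 63, 76}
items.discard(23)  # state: {5, 7, 9, 54, 63, 76}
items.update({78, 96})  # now {5, 7, 9, 54, 63, 76, 78, 96}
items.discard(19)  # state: {5, 7, 9, 54, 63, 76, 78, 96}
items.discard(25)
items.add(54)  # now {5, 7, 9, 54, 63, 76, 78, 96}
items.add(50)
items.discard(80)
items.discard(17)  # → {5, 7, 9, 50, 54, 63, 76, 78, 96}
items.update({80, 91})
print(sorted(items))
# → [5, 7, 9, 50, 54, 63, 76, 78, 80, 91, 96]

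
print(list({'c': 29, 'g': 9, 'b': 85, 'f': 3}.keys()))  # ['c', 'g', 'b', 'f']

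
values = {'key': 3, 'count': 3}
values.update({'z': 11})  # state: {'key': 3, 'count': 3, 'z': 11}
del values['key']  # {'count': 3, 'z': 11}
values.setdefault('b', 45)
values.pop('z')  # 11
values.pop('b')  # 45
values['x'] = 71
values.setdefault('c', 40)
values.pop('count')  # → 3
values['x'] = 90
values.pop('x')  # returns 90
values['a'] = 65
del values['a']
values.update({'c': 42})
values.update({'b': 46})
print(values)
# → {'c': 42, 'b': 46}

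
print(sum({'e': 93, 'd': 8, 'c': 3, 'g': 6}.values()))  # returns 110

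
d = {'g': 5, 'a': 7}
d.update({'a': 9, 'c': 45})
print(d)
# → {'g': 5, 'a': 9, 'c': 45}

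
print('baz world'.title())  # Baz World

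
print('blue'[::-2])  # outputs el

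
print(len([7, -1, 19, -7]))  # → 4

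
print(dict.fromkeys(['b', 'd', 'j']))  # {'b': None, 'd': None, 'j': None}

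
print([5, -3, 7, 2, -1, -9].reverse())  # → None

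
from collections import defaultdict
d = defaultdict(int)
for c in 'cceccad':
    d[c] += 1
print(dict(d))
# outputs {'c': 4, 'e': 1, 'a': 1, 'd': 1}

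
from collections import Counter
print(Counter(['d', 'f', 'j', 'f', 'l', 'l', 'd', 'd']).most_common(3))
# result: [('d', 3), ('f', 2), ('l', 2)]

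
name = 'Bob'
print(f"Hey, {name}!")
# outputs Hey, Bob!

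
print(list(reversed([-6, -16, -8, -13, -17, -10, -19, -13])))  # [-13, -19, -10, -17, -13, -8, -16, -6]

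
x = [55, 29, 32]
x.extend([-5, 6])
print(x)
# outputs [55, 29, 32, -5, 6]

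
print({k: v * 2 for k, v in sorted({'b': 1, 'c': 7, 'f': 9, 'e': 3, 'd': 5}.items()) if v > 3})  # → {'c': 14, 'd': 10, 'f': 18}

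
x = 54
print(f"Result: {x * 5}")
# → Result: 270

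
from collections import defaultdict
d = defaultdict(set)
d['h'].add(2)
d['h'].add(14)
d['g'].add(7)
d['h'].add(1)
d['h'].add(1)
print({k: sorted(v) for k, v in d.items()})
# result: {'h': [1, 2, 14], 'g': [7]}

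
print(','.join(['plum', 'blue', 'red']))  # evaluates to plum,blue,red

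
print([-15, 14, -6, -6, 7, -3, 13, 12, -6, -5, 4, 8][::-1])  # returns [8, 4, -5, -6, 12, 13, -3, 7, -6, -6, 14, -15]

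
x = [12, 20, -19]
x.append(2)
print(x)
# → [12, 20, -19, 2]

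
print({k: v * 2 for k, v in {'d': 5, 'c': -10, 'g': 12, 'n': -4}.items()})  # {'d': 10, 'c': -20, 'g': 24, 'n': -8}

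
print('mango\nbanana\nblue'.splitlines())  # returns ['mango', 'banana', 'blue']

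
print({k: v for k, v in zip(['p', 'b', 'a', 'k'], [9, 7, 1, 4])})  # {'p': 9, 'b': 7, 'a': 1, 'k': 4}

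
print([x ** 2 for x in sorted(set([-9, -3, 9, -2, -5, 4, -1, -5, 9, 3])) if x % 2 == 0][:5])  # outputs [4, 16]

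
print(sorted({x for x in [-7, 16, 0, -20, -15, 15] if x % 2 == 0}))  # [-20, 0, 16]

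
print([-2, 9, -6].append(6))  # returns None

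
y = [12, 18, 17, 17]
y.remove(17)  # [12, 18, 17]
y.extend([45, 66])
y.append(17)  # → [12, 18, 17, 45, 66, 17]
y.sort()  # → [12, 17, 17, 18, 45, 66]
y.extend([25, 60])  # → [12, 17, 17, 18, 45, 66, 25, 60]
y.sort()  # [12, 17, 17, 18, 25, 45, 60, 66]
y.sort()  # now [12, 17, 17, 18, 25, 45, 60, 66]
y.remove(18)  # [12, 17, 17, 25, 45, 60, 66]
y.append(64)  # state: [12, 17, 17, 25, 45, 60, 66, 64]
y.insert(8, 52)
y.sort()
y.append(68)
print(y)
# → [12, 17, 17, 25, 45, 52, 60, 64, 66, 68]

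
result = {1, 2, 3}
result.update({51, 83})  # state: {1, 2, 3, 51, 83}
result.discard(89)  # {1, 2, 3, 51, 83}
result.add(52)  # {1, 2, 3, 51, 52, 83}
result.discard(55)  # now {1, 2, 3, 51, 52, 83}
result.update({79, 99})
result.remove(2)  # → {1, 3, 51, 52, 79, 83, 99}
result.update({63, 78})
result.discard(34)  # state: {1, 3, 51, 52, 63, 78, 79, 83, 99}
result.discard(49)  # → {1, 3, 51, 52, 63, 78, 79, 83, 99}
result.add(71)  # {1, 3, 51, 52, 63, 71, 78, 79, 83, 99}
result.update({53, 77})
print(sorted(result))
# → [1, 3, 51, 52, 53, 63, 71, 77, 78, 79, 83, 99]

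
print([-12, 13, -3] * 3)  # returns [-12, 13, -3, -12, 13, -3, -12, 13, -3]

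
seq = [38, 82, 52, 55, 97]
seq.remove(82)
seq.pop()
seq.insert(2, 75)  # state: [38, 52, 75, 55]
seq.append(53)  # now [38, 52, 75, 55, 53]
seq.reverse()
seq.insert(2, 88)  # [53, 55, 88, 75, 52, 38]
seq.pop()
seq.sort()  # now [52, 53, 55, 75, 88]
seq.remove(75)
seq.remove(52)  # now [53, 55, 88]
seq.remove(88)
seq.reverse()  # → [55, 53]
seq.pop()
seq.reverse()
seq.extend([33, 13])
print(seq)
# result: [55, 33, 13]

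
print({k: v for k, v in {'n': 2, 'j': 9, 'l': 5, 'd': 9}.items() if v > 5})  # {'j': 9, 'd': 9}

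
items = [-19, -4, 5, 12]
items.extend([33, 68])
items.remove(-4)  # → [-19, 5, 12, 33, 68]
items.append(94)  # [-19, 5, 12, 33, 68, 94]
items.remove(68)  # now [-19, 5, 12, 33, 94]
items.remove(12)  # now [-19, 5, 33, 94]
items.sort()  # [-19, 5, 33, 94]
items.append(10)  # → [-19, 5, 33, 94, 10]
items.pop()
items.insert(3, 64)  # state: [-19, 5, 33, 64, 94]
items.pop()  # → 94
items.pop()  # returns 64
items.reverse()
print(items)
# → [33, 5, -19]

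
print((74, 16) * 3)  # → (74, 16, 74, 16, 74, 16)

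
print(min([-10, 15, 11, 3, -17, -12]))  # -17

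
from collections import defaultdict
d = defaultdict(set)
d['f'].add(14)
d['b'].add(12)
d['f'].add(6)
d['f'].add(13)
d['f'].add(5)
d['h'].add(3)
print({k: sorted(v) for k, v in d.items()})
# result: {'f': [5, 6, 13, 14], 'b': [12], 'h': [3]}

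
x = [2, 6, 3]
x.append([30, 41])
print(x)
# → [2, 6, 3, [30, 41]]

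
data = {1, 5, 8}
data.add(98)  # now {1, 5, 8, 98}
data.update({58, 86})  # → {1, 5, 8, 58, 86, 98}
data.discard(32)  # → {1, 5, 8, 58, 86, 98}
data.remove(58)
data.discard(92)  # {1, 5, 8, 86, 98}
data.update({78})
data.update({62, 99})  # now {1, 5, 8, 62, 78, 86, 98, 99}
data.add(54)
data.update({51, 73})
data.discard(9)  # {1, 5, 8, 51, 54, 62, 73, 78, 86, 98, 99}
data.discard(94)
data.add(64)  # {1, 5, 8, 51, 54, 62, 64, 73, 78, 86, 98, 99}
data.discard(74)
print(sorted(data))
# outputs [1, 5, 8, 51, 54, 62, 64, 73, 78, 86, 98, 99]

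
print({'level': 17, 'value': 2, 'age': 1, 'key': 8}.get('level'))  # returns 17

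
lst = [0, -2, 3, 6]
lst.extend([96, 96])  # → [0, -2, 3, 6, 96, 96]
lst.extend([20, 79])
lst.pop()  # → 79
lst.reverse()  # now [20, 96, 96, 6, 3, -2, 0]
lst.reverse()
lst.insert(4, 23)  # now [0, -2, 3, 6, 23, 96, 96, 20]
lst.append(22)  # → [0, -2, 3, 6, 23, 96, 96, 20, 22]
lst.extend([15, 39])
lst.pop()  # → 39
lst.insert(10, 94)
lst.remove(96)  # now [0, -2, 3, 6, 23, 96, 20, 22, 15, 94]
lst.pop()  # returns 94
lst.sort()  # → [-2, 0, 3, 6, 15, 20, 22, 23, 96]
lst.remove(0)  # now [-2, 3, 6, 15, 20, 22, 23, 96]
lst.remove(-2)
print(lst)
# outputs [3, 6, 15, 20, 22, 23, 96]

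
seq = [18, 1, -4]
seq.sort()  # [-4, 1, 18]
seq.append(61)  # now [-4, 1, 18, 61]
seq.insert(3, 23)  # [-4, 1, 18, 23, 61]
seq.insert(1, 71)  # [-4, 71, 1, 18, 23, 61]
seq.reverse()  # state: [61, 23, 18, 1, 71, -4]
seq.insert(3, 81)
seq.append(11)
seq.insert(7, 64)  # [61, 23, 18, 81, 1, 71, -4, 64, 11]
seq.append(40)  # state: [61, 23, 18, 81, 1, 71, -4, 64, 11, 40]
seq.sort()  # [-4, 1, 11, 18, 23, 40, 61, 64, 71, 81]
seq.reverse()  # [81, 71, 64, 61, 40, 23, 18, 11, 1, -4]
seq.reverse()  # [-4, 1, 11, 18, 23, 40, 61, 64, 71, 81]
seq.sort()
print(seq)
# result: [-4, 1, 11, 18, 23, 40, 61, 64, 71, 81]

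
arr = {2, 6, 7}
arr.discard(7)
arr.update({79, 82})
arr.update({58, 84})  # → {2, 6, 58, 79, 82, 84}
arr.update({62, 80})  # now {2, 6, 58, 62, 79, 80, 82, 84}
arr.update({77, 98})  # {2, 6, 58, 62, 77, 79, 80, 82, 84, 98}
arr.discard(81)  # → {2, 6, 58, 62, 77, 79, 80, 82, 84, 98}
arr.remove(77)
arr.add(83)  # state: {2, 6, 58, 62, 79, 80, 82, 83, 84, 98}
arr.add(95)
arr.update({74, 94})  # {2, 6, 58, 62, 74, 79, 80, 82, 83, 84, 94, 95, 98}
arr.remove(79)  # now {2, 6, 58, 62, 74, 80, 82, 83, 84, 94, 95, 98}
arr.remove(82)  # {2, 6, 58, 62, 74, 80, 83, 84, 94, 95, 98}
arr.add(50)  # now {2, 6, 50, 58, 62, 74, 80, 83, 84, 94, 95, 98}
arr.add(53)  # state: {2, 6, 50, 53, 58, 62, 74, 80, 83, 84, 94, 95, 98}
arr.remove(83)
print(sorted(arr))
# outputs [2, 6, 50, 53, 58, 62, 74, 80, 84, 94, 95, 98]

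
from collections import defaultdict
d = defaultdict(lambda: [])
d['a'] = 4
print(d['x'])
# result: []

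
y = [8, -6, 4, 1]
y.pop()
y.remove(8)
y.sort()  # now [-6, 4]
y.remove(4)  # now [-6]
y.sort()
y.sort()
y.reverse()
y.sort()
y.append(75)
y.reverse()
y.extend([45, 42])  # [75, -6, 45, 42]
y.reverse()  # [42, 45, -6, 75]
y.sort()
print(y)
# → [-6, 42, 45, 75]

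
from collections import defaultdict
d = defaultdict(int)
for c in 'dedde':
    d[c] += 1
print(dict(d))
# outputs {'d': 3, 'e': 2}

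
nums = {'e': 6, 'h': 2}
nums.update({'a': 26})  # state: {'e': 6, 'h': 2, 'a': 26}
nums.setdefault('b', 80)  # 80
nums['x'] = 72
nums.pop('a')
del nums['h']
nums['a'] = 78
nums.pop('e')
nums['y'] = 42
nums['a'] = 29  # {'b': 80, 'x': 72, 'a': 29, 'y': 42}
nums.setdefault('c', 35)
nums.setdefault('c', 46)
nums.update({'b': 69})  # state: {'b': 69, 'x': 72, 'a': 29, 'y': 42, 'c': 35}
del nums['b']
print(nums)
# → {'x': 72, 'a': 29, 'y': 42, 'c': 35}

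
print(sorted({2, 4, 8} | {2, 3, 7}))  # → [2, 3, 4, 7, 8]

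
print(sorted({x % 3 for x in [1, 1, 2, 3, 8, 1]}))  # [0, 1, 2]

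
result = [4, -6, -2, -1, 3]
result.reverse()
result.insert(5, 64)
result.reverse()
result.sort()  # [-6, -2, -1, 3, 4, 64]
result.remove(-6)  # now [-2, -1, 3, 4, 64]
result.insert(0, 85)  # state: [85, -2, -1, 3, 4, 64]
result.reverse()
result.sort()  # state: [-2, -1, 3, 4, 64, 85]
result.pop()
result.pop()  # 64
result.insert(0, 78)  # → [78, -2, -1, 3, 4]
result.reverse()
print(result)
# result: [4, 3, -1, -2, 78]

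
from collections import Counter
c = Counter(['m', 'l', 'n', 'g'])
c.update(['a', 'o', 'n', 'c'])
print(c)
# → Counter({'n': 2, 'm': 1, 'l': 1, 'g': 1, 'a': 1, 'o': 1, 'c': 1})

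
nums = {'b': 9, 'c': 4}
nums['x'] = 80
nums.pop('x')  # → 80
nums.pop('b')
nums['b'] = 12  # {'c': 4, 'b': 12}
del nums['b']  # {'c': 4}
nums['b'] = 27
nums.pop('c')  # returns 4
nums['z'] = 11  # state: {'b': 27, 'z': 11}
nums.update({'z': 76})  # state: {'b': 27, 'z': 76}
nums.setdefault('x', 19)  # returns 19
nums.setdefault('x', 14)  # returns 19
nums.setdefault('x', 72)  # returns 19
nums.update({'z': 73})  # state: {'b': 27, 'z': 73, 'x': 19}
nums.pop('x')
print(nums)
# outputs {'b': 27, 'z': 73}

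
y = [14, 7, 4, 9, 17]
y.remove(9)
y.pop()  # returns 17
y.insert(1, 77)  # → [14, 77, 7, 4]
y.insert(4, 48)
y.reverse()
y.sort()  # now [4, 7, 14, 48, 77]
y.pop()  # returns 77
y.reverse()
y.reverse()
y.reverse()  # [48, 14, 7, 4]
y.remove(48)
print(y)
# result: [14, 7, 4]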